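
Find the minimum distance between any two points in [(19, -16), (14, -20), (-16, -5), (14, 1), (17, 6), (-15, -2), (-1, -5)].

Computing all pairwise distances among 7 points:

d((19, -16), (14, -20)) = 6.4031
d((19, -16), (-16, -5)) = 36.6879
d((19, -16), (14, 1)) = 17.72
d((19, -16), (17, 6)) = 22.0907
d((19, -16), (-15, -2)) = 36.7696
d((19, -16), (-1, -5)) = 22.8254
d((14, -20), (-16, -5)) = 33.541
d((14, -20), (14, 1)) = 21.0
d((14, -20), (17, 6)) = 26.1725
d((14, -20), (-15, -2)) = 34.1321
d((14, -20), (-1, -5)) = 21.2132
d((-16, -5), (14, 1)) = 30.5941
d((-16, -5), (17, 6)) = 34.7851
d((-16, -5), (-15, -2)) = 3.1623 <-- minimum
d((-16, -5), (-1, -5)) = 15.0
d((14, 1), (17, 6)) = 5.831
d((14, 1), (-15, -2)) = 29.1548
d((14, 1), (-1, -5)) = 16.1555
d((17, 6), (-15, -2)) = 32.9848
d((17, 6), (-1, -5)) = 21.095
d((-15, -2), (-1, -5)) = 14.3178

Closest pair: (-16, -5) and (-15, -2) with distance 3.1623

The closest pair is (-16, -5) and (-15, -2) with Euclidean distance 3.1623. For 7 points, brute-force pairwise comparison is shown above. For large n, the divide-and-conquer algorithm (sort by x, recurse on halves, check the dividing strip) achieves O(n log n).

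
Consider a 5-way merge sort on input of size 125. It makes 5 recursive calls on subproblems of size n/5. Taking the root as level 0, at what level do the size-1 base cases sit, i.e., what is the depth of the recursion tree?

For divide and conquer with division factor 5:

Problem sizes at each level:
Level 0: 125
Level 1: 25
Level 2: 5
Level 3: 1

The root is level 0 and the size-1 base case is level 3 (the tree spans levels 0 through 3, i.e. 4 levels counting the root), so the depth is the number of divisions: log_5(125) = 3

The recursion tree depth is log_5(125) = 3. At each level, the problem size is divided by 5, so it takes 3 divisions to reduce to a base case of size 1. The algorithm makes 5 recursive calls at each level.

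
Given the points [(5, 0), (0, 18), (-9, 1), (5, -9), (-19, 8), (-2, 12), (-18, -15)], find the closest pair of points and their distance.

Computing all pairwise distances among 7 points:

d((5, 0), (0, 18)) = 18.6815
d((5, 0), (-9, 1)) = 14.0357
d((5, 0), (5, -9)) = 9.0
d((5, 0), (-19, 8)) = 25.2982
d((5, 0), (-2, 12)) = 13.8924
d((5, 0), (-18, -15)) = 27.4591
d((0, 18), (-9, 1)) = 19.2354
d((0, 18), (5, -9)) = 27.4591
d((0, 18), (-19, 8)) = 21.4709
d((0, 18), (-2, 12)) = 6.3246 <-- minimum
d((0, 18), (-18, -15)) = 37.5899
d((-9, 1), (5, -9)) = 17.2047
d((-9, 1), (-19, 8)) = 12.2066
d((-9, 1), (-2, 12)) = 13.0384
d((-9, 1), (-18, -15)) = 18.3576
d((5, -9), (-19, 8)) = 29.4109
d((5, -9), (-2, 12)) = 22.1359
d((5, -9), (-18, -15)) = 23.7697
d((-19, 8), (-2, 12)) = 17.4642
d((-19, 8), (-18, -15)) = 23.0217
d((-2, 12), (-18, -15)) = 31.3847

Closest pair: (0, 18) and (-2, 12) with distance 6.3246

The closest pair is (0, 18) and (-2, 12) with Euclidean distance 6.3246. For 7 points, brute-force pairwise comparison is shown above. For large n, the divide-and-conquer algorithm (sort by x, recurse on halves, check the dividing strip) achieves O(n log n).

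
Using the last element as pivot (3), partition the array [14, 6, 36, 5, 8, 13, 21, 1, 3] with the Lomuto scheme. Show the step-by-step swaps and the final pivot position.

Lomuto partition with pivot = 3:

Initial array: [14, 6, 36, 5, 8, 13, 21, 1, 3]

arr[0]=14 > 3: no swap
arr[1]=6 > 3: no swap
arr[2]=36 > 3: no swap
arr[3]=5 > 3: no swap
arr[4]=8 > 3: no swap
arr[5]=13 > 3: no swap
arr[6]=21 > 3: no swap
arr[7]=1 <= 3: swap with position 0, array becomes [1, 6, 36, 5, 8, 13, 21, 14, 3]

Place pivot at position 1: [1, 3, 36, 5, 8, 13, 21, 14, 6]
Pivot position: 1

After partitioning with pivot 3, the array becomes [1, 3, 36, 5, 8, 13, 21, 14, 6]. The pivot is placed at index 1. All elements to the left of the pivot are <= 3, and all elements to the right are > 3.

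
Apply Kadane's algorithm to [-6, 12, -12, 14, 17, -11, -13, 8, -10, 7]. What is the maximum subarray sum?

Using Kadane's algorithm on [-6, 12, -12, 14, 17, -11, -13, 8, -10, 7]:

Scanning through the array:
Position 1 (value 12): max_ending_here = 12, max_so_far = 12
Position 2 (value -12): max_ending_here = 0, max_so_far = 12
Position 3 (value 14): max_ending_here = 14, max_so_far = 14
Position 4 (value 17): max_ending_here = 31, max_so_far = 31
Position 5 (value -11): max_ending_here = 20, max_so_far = 31
Position 6 (value -13): max_ending_here = 7, max_so_far = 31
Position 7 (value 8): max_ending_here = 15, max_so_far = 31
Position 8 (value -10): max_ending_here = 5, max_so_far = 31
Position 9 (value 7): max_ending_here = 12, max_so_far = 31

Maximum subarray: [12, -12, 14, 17]
Maximum sum: 31

The maximum subarray is [12, -12, 14, 17] with sum 31. This subarray runs from index 1 to index 4.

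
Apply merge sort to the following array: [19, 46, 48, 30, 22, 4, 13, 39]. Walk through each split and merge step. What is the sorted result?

Merge sort trace:

Split: [19, 46, 48, 30, 22, 4, 13, 39] -> [19, 46, 48, 30] and [22, 4, 13, 39]
  Split: [19, 46, 48, 30] -> [19, 46] and [48, 30]
    Split: [19, 46] -> [19] and [46]
    Merge: [19] + [46] -> [19, 46]
    Split: [48, 30] -> [48] and [30]
    Merge: [48] + [30] -> [30, 48]
  Merge: [19, 46] + [30, 48] -> [19, 30, 46, 48]
  Split: [22, 4, 13, 39] -> [22, 4] and [13, 39]
    Split: [22, 4] -> [22] and [4]
    Merge: [22] + [4] -> [4, 22]
    Split: [13, 39] -> [13] and [39]
    Merge: [13] + [39] -> [13, 39]
  Merge: [4, 22] + [13, 39] -> [4, 13, 22, 39]
Merge: [19, 30, 46, 48] + [4, 13, 22, 39] -> [4, 13, 19, 22, 30, 39, 46, 48]

Final sorted array: [4, 13, 19, 22, 30, 39, 46, 48]

The merge sort proceeds by recursively splitting the array and merging sorted halves.
After all merges, the sorted array is [4, 13, 19, 22, 30, 39, 46, 48].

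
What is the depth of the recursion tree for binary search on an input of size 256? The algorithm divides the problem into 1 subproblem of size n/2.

For divide and conquer with division factor 2:

Problem sizes at each level:
Level 0: 256
Level 1: 128
Level 2: 64
Level 3: 32
Level 4: 16
Level 5: 8
Level 6: 4
Level 7: 2
Level 8: 1

The root is level 0 and the size-1 base case is level 8 (the tree spans levels 0 through 8, i.e. 9 levels counting the root), so the depth is the number of divisions: log_2(256) = 8

The recursion tree depth is log_2(256) = 8. At each level, the problem size is divided by 2, so it takes 8 divisions to reduce to a base case of size 1. The algorithm makes 1 recursive call at each level.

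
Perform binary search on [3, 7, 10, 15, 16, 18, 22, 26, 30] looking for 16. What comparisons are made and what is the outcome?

Binary search for 16 in [3, 7, 10, 15, 16, 18, 22, 26, 30]:

lo=0, hi=8, mid=4, arr[mid]=16 -> Found target at index 4!

Binary search finds 16 at index 4 after 1 comparisons. The search repeatedly halves the search space by comparing with the middle element.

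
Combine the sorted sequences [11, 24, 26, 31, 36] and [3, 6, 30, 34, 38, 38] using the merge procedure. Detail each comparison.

Merging process:

Compare 11 vs 3: take 3 from right. Merged: [3]
Compare 11 vs 6: take 6 from right. Merged: [3, 6]
Compare 11 vs 30: take 11 from left. Merged: [3, 6, 11]
Compare 24 vs 30: take 24 from left. Merged: [3, 6, 11, 24]
Compare 26 vs 30: take 26 from left. Merged: [3, 6, 11, 24, 26]
Compare 31 vs 30: take 30 from right. Merged: [3, 6, 11, 24, 26, 30]
Compare 31 vs 34: take 31 from left. Merged: [3, 6, 11, 24, 26, 30, 31]
Compare 36 vs 34: take 34 from right. Merged: [3, 6, 11, 24, 26, 30, 31, 34]
Compare 36 vs 38: take 36 from left. Merged: [3, 6, 11, 24, 26, 30, 31, 34, 36]
Append remaining from right: [38, 38]. Merged: [3, 6, 11, 24, 26, 30, 31, 34, 36, 38, 38]

Final merged array: [3, 6, 11, 24, 26, 30, 31, 34, 36, 38, 38]
Total comparisons: 9

The merged array is [3, 6, 11, 24, 26, 30, 31, 34, 36, 38, 38], requiring 9 comparisons. The merge step runs in O(n) time where n is the total number of elements.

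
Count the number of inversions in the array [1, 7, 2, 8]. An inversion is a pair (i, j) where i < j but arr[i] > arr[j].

Finding inversions in [1, 7, 2, 8]:

(1, 2): arr[1]=7 > arr[2]=2

Total inversions: 1

The array has 1 inversion(s): (1,2). Each pair (i,j) satisfies i < j and arr[i] > arr[j].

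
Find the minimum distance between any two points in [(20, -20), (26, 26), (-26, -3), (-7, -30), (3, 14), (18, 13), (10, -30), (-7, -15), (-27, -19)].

Computing all pairwise distances among 9 points:

d((20, -20), (26, 26)) = 46.3897
d((20, -20), (-26, -3)) = 49.0408
d((20, -20), (-7, -30)) = 28.7924
d((20, -20), (3, 14)) = 38.0132
d((20, -20), (18, 13)) = 33.0606
d((20, -20), (10, -30)) = 14.1421 <-- minimum
d((20, -20), (-7, -15)) = 27.4591
d((20, -20), (-27, -19)) = 47.0106
d((26, 26), (-26, -3)) = 59.5399
d((26, 26), (-7, -30)) = 65.0
d((26, 26), (3, 14)) = 25.9422
d((26, 26), (18, 13)) = 15.2643
d((26, 26), (10, -30)) = 58.2409
d((26, 26), (-7, -15)) = 52.6308
d((26, 26), (-27, -19)) = 69.527
d((-26, -3), (-7, -30)) = 33.0151
d((-26, -3), (3, 14)) = 33.6155
d((-26, -3), (18, 13)) = 46.8188
d((-26, -3), (10, -30)) = 45.0
d((-26, -3), (-7, -15)) = 22.4722
d((-26, -3), (-27, -19)) = 16.0312
d((-7, -30), (3, 14)) = 45.1221
d((-7, -30), (18, 13)) = 49.7393
d((-7, -30), (10, -30)) = 17.0
d((-7, -30), (-7, -15)) = 15.0
d((-7, -30), (-27, -19)) = 22.8254
d((3, 14), (18, 13)) = 15.0333
d((3, 14), (10, -30)) = 44.5533
d((3, 14), (-7, -15)) = 30.6757
d((3, 14), (-27, -19)) = 44.5982
d((18, 13), (10, -30)) = 43.7379
d((18, 13), (-7, -15)) = 37.5366
d((18, 13), (-27, -19)) = 55.2178
d((10, -30), (-7, -15)) = 22.6716
d((10, -30), (-27, -19)) = 38.6005
d((-7, -15), (-27, -19)) = 20.3961

Closest pair: (20, -20) and (10, -30) with distance 14.1421

The closest pair is (20, -20) and (10, -30) with Euclidean distance 14.1421. For 9 points, brute-force pairwise comparison is shown above. For large n, the divide-and-conquer algorithm (sort by x, recurse on halves, check the dividing strip) achieves O(n log n).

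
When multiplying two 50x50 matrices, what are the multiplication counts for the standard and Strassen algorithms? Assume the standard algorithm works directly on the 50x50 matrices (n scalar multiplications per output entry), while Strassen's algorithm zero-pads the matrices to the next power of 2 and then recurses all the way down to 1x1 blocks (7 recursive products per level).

Matrix multiplication for 50x50 matrices:

Strassen's algorithm requires power-of-2 dimensions. Pad 50x50 to 64x64 (next power of 2).

Standard algorithm: 50^3 = 125000 multiplications
Strassen's algorithm: 7^(log2(64)) = 7^6 = 117649 multiplications
Savings: 125000 - 117649 = 7351 multiplications

Standard: 125000 multiplications (50^3). Strassen: 117649 multiplications (7^6, after padding to 64x64). Strassen reduces 8 recursive multiplications to 7 at each level.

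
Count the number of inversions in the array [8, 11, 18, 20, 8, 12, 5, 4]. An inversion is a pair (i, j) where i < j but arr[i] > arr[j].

Finding inversions in [8, 11, 18, 20, 8, 12, 5, 4]:

(0, 6): arr[0]=8 > arr[6]=5
(0, 7): arr[0]=8 > arr[7]=4
(1, 4): arr[1]=11 > arr[4]=8
(1, 6): arr[1]=11 > arr[6]=5
(1, 7): arr[1]=11 > arr[7]=4
(2, 4): arr[2]=18 > arr[4]=8
(2, 5): arr[2]=18 > arr[5]=12
(2, 6): arr[2]=18 > arr[6]=5
(2, 7): arr[2]=18 > arr[7]=4
(3, 4): arr[3]=20 > arr[4]=8
(3, 5): arr[3]=20 > arr[5]=12
(3, 6): arr[3]=20 > arr[6]=5
(3, 7): arr[3]=20 > arr[7]=4
(4, 6): arr[4]=8 > arr[6]=5
(4, 7): arr[4]=8 > arr[7]=4
(5, 6): arr[5]=12 > arr[6]=5
(5, 7): arr[5]=12 > arr[7]=4
(6, 7): arr[6]=5 > arr[7]=4

Total inversions: 18

The array has 18 inversion(s): (0,6), (0,7), (1,4), (1,6), (1,7), (2,4), (2,5), (2,6), (2,7), (3,4), (3,5), (3,6), (3,7), (4,6), (4,7), (5,6), (5,7), (6,7). Each pair (i,j) satisfies i < j and arr[i] > arr[j].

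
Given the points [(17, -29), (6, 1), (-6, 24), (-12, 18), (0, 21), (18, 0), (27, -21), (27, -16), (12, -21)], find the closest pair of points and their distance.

Computing all pairwise distances among 9 points:

d((17, -29), (6, 1)) = 31.9531
d((17, -29), (-6, 24)) = 57.7754
d((17, -29), (-12, 18)) = 55.2268
d((17, -29), (0, 21)) = 52.811
d((17, -29), (18, 0)) = 29.0172
d((17, -29), (27, -21)) = 12.8062
d((17, -29), (27, -16)) = 16.4012
d((17, -29), (12, -21)) = 9.434
d((6, 1), (-6, 24)) = 25.9422
d((6, 1), (-12, 18)) = 24.7588
d((6, 1), (0, 21)) = 20.8806
d((6, 1), (18, 0)) = 12.0416
d((6, 1), (27, -21)) = 30.4138
d((6, 1), (27, -16)) = 27.0185
d((6, 1), (12, -21)) = 22.8035
d((-6, 24), (-12, 18)) = 8.4853
d((-6, 24), (0, 21)) = 6.7082
d((-6, 24), (18, 0)) = 33.9411
d((-6, 24), (27, -21)) = 55.8032
d((-6, 24), (27, -16)) = 51.8556
d((-6, 24), (12, -21)) = 48.4665
d((-12, 18), (0, 21)) = 12.3693
d((-12, 18), (18, 0)) = 34.9857
d((-12, 18), (27, -21)) = 55.1543
d((-12, 18), (27, -16)) = 51.7397
d((-12, 18), (12, -21)) = 45.793
d((0, 21), (18, 0)) = 27.6586
d((0, 21), (27, -21)) = 49.93
d((0, 21), (27, -16)) = 45.8039
d((0, 21), (12, -21)) = 43.6807
d((18, 0), (27, -21)) = 22.8473
d((18, 0), (27, -16)) = 18.3576
d((18, 0), (12, -21)) = 21.8403
d((27, -21), (27, -16)) = 5.0 <-- minimum
d((27, -21), (12, -21)) = 15.0
d((27, -16), (12, -21)) = 15.8114

Closest pair: (27, -21) and (27, -16) with distance 5.0

The closest pair is (27, -21) and (27, -16) with Euclidean distance 5.0. For 9 points, brute-force pairwise comparison is shown above. For large n, the divide-and-conquer algorithm (sort by x, recurse on halves, check the dividing strip) achieves O(n log n).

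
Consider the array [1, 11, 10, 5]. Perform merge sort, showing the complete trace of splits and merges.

Merge sort trace:

Split: [1, 11, 10, 5] -> [1, 11] and [10, 5]
  Split: [1, 11] -> [1] and [11]
  Merge: [1] + [11] -> [1, 11]
  Split: [10, 5] -> [10] and [5]
  Merge: [10] + [5] -> [5, 10]
Merge: [1, 11] + [5, 10] -> [1, 5, 10, 11]

Final sorted array: [1, 5, 10, 11]

The merge sort proceeds by recursively splitting the array and merging sorted halves.
After all merges, the sorted array is [1, 5, 10, 11].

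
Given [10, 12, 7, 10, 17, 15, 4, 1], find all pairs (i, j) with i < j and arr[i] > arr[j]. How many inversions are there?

Finding inversions in [10, 12, 7, 10, 17, 15, 4, 1]:

(0, 2): arr[0]=10 > arr[2]=7
(0, 6): arr[0]=10 > arr[6]=4
(0, 7): arr[0]=10 > arr[7]=1
(1, 2): arr[1]=12 > arr[2]=7
(1, 3): arr[1]=12 > arr[3]=10
(1, 6): arr[1]=12 > arr[6]=4
(1, 7): arr[1]=12 > arr[7]=1
(2, 6): arr[2]=7 > arr[6]=4
(2, 7): arr[2]=7 > arr[7]=1
(3, 6): arr[3]=10 > arr[6]=4
(3, 7): arr[3]=10 > arr[7]=1
(4, 5): arr[4]=17 > arr[5]=15
(4, 6): arr[4]=17 > arr[6]=4
(4, 7): arr[4]=17 > arr[7]=1
(5, 6): arr[5]=15 > arr[6]=4
(5, 7): arr[5]=15 > arr[7]=1
(6, 7): arr[6]=4 > arr[7]=1

Total inversions: 17

The array has 17 inversion(s): (0,2), (0,6), (0,7), (1,2), (1,3), (1,6), (1,7), (2,6), (2,7), (3,6), (3,7), (4,5), (4,6), (4,7), (5,6), (5,7), (6,7). Each pair (i,j) satisfies i < j and arr[i] > arr[j].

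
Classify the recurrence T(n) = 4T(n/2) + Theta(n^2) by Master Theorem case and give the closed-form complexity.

Master Theorem for T(n) = 4T(n/2) + O(n^2):

a = 4, b = 2, c = 2
log_b(a) = log_2(4) = 2.0000

Case 2: c = 2 = log_2(4) = 2.0000
T(n) = O(n^2 log n) = O(n^2 log n)

For T(n) = 4T(n/2) + O(n^2): log_2(4) = 2.0000. This is Case 2 of the Master Theorem (c = log_b(a), equal work at all levels), giving O(n^2 log n).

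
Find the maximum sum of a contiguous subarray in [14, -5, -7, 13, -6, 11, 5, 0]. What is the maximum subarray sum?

Using Kadane's algorithm on [14, -5, -7, 13, -6, 11, 5, 0]:

Scanning through the array:
Position 1 (value -5): max_ending_here = 9, max_so_far = 14
Position 2 (value -7): max_ending_here = 2, max_so_far = 14
Position 3 (value 13): max_ending_here = 15, max_so_far = 15
Position 4 (value -6): max_ending_here = 9, max_so_far = 15
Position 5 (value 11): max_ending_here = 20, max_so_far = 20
Position 6 (value 5): max_ending_here = 25, max_so_far = 25
Position 7 (value 0): max_ending_here = 25, max_so_far = 25

Maximum subarray: [14, -5, -7, 13, -6, 11, 5]
Maximum sum: 25

The maximum subarray is [14, -5, -7, 13, -6, 11, 5] with sum 25. This subarray runs from index 0 to index 6.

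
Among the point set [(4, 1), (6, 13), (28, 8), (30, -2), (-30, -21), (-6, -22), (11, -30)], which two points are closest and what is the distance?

Computing all pairwise distances among 7 points:

d((4, 1), (6, 13)) = 12.1655
d((4, 1), (28, 8)) = 25.0
d((4, 1), (30, -2)) = 26.1725
d((4, 1), (-30, -21)) = 40.4969
d((4, 1), (-6, -22)) = 25.0799
d((4, 1), (11, -30)) = 31.7805
d((6, 13), (28, 8)) = 22.561
d((6, 13), (30, -2)) = 28.3019
d((6, 13), (-30, -21)) = 49.5177
d((6, 13), (-6, -22)) = 37.0
d((6, 13), (11, -30)) = 43.2897
d((28, 8), (30, -2)) = 10.198 <-- minimum
d((28, 8), (-30, -21)) = 64.846
d((28, 8), (-6, -22)) = 45.3431
d((28, 8), (11, -30)) = 41.6293
d((30, -2), (-30, -21)) = 62.9365
d((30, -2), (-6, -22)) = 41.1825
d((30, -2), (11, -30)) = 33.8378
d((-30, -21), (-6, -22)) = 24.0208
d((-30, -21), (11, -30)) = 41.9762
d((-6, -22), (11, -30)) = 18.7883

Closest pair: (28, 8) and (30, -2) with distance 10.198

The closest pair is (28, 8) and (30, -2) with Euclidean distance 10.198. For 7 points, brute-force pairwise comparison is shown above. For large n, the divide-and-conquer algorithm (sort by x, recurse on halves, check the dividing strip) achieves O(n log n).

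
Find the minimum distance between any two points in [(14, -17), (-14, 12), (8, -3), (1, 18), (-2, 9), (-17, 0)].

Computing all pairwise distances among 6 points:

d((14, -17), (-14, 12)) = 40.3113
d((14, -17), (8, -3)) = 15.2315
d((14, -17), (1, 18)) = 37.3363
d((14, -17), (-2, 9)) = 30.5287
d((14, -17), (-17, 0)) = 35.3553
d((-14, 12), (8, -3)) = 26.6271
d((-14, 12), (1, 18)) = 16.1555
d((-14, 12), (-2, 9)) = 12.3693
d((-14, 12), (-17, 0)) = 12.3693
d((8, -3), (1, 18)) = 22.1359
d((8, -3), (-2, 9)) = 15.6205
d((8, -3), (-17, 0)) = 25.1794
d((1, 18), (-2, 9)) = 9.4868 <-- minimum
d((1, 18), (-17, 0)) = 25.4558
d((-2, 9), (-17, 0)) = 17.4929

Closest pair: (1, 18) and (-2, 9) with distance 9.4868

The closest pair is (1, 18) and (-2, 9) with Euclidean distance 9.4868. For 6 points, brute-force pairwise comparison is shown above. For large n, the divide-and-conquer algorithm (sort by x, recurse on halves, check the dividing strip) achieves O(n log n).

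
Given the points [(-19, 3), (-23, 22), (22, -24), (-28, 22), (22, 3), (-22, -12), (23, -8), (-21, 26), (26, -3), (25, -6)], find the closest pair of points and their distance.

Computing all pairwise distances among 10 points:

d((-19, 3), (-23, 22)) = 19.4165
d((-19, 3), (22, -24)) = 49.0918
d((-19, 3), (-28, 22)) = 21.0238
d((-19, 3), (22, 3)) = 41.0
d((-19, 3), (-22, -12)) = 15.2971
d((-19, 3), (23, -8)) = 43.4166
d((-19, 3), (-21, 26)) = 23.0868
d((-19, 3), (26, -3)) = 45.3982
d((-19, 3), (25, -6)) = 44.911
d((-23, 22), (22, -24)) = 64.3506
d((-23, 22), (-28, 22)) = 5.0
d((-23, 22), (22, 3)) = 48.8467
d((-23, 22), (-22, -12)) = 34.0147
d((-23, 22), (23, -8)) = 54.9181
d((-23, 22), (-21, 26)) = 4.4721
d((-23, 22), (26, -3)) = 55.0091
d((-23, 22), (25, -6)) = 55.5698
d((22, -24), (-28, 22)) = 67.9412
d((22, -24), (22, 3)) = 27.0
d((22, -24), (-22, -12)) = 45.607
d((22, -24), (23, -8)) = 16.0312
d((22, -24), (-21, 26)) = 65.9469
d((22, -24), (26, -3)) = 21.3776
d((22, -24), (25, -6)) = 18.2483
d((-28, 22), (22, 3)) = 53.4883
d((-28, 22), (-22, -12)) = 34.5254
d((-28, 22), (23, -8)) = 59.1692
d((-28, 22), (-21, 26)) = 8.0623
d((-28, 22), (26, -3)) = 59.5063
d((-28, 22), (25, -6)) = 59.9416
d((22, 3), (-22, -12)) = 46.4866
d((22, 3), (23, -8)) = 11.0454
d((22, 3), (-21, 26)) = 48.7647
d((22, 3), (26, -3)) = 7.2111
d((22, 3), (25, -6)) = 9.4868
d((-22, -12), (23, -8)) = 45.1774
d((-22, -12), (-21, 26)) = 38.0132
d((-22, -12), (26, -3)) = 48.8365
d((-22, -12), (25, -6)) = 47.3814
d((23, -8), (-21, 26)) = 55.6058
d((23, -8), (26, -3)) = 5.831
d((23, -8), (25, -6)) = 2.8284 <-- minimum
d((-21, 26), (26, -3)) = 55.2268
d((-21, 26), (25, -6)) = 56.0357
d((26, -3), (25, -6)) = 3.1623

Closest pair: (23, -8) and (25, -6) with distance 2.8284

The closest pair is (23, -8) and (25, -6) with Euclidean distance 2.8284. For 10 points, brute-force pairwise comparison is shown above. For large n, the divide-and-conquer algorithm (sort by x, recurse on halves, check the dividing strip) achieves O(n log n).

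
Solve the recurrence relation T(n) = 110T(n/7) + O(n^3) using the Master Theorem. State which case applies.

Master Theorem for T(n) = 110T(n/7) + O(n^3):

a = 110, b = 7, c = 3
log_b(a) = log_7(110) = 2.4156

Case 3: c = 3 > log_7(110) = 2.4156
T(n) = O(n^3) = O(n^3)

For T(n) = 110T(n/7) + O(n^3): log_7(110) = 2.4156. This is Case 3 of the Master Theorem (c > log_b(a), work dominated by root), giving O(n^3).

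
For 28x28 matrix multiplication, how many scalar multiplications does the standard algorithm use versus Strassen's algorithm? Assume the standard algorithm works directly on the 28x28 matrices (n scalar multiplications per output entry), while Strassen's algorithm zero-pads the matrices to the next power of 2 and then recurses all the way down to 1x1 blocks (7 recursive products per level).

Matrix multiplication for 28x28 matrices:

Strassen's algorithm requires power-of-2 dimensions. Pad 28x28 to 32x32 (next power of 2).

Standard algorithm: 28^3 = 21952 multiplications
Strassen's algorithm: 7^(log2(32)) = 7^5 = 16807 multiplications
Savings: 21952 - 16807 = 5145 multiplications

Standard: 21952 multiplications (28^3). Strassen: 16807 multiplications (7^5, after padding to 32x32). Strassen reduces 8 recursive multiplications to 7 at each level.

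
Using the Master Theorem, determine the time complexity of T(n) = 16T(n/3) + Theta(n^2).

Master Theorem for T(n) = 16T(n/3) + O(n^2):

a = 16, b = 3, c = 2
log_b(a) = log_3(16) = 2.5237

Case 1: c = 2 < log_3(16) = 2.5237
T(n) = O(n^(log_3 16))

For T(n) = 16T(n/3) + O(n^2): log_3(16) = 2.5237. This is Case 1 of the Master Theorem (c < log_b(a), work dominated by leaves), giving O(n^(log_3 16)).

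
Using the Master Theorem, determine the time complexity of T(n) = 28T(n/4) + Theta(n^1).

Master Theorem for T(n) = 28T(n/4) + O(n^1):

a = 28, b = 4, c = 1
log_b(a) = log_4(28) = 2.4037

Case 1: c = 1 < log_4(28) = 2.4037
T(n) = O(n^(log_4 28))

For T(n) = 28T(n/4) + O(n^1): log_4(28) = 2.4037. This is Case 1 of the Master Theorem (c < log_b(a), work dominated by leaves), giving O(n^(log_4 28)).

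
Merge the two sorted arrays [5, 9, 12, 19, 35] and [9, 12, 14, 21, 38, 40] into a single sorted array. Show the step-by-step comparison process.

Merging process:

Compare 5 vs 9: take 5 from left. Merged: [5]
Compare 9 vs 9: take 9 from left. Merged: [5, 9]
Compare 12 vs 9: take 9 from right. Merged: [5, 9, 9]
Compare 12 vs 12: take 12 from left. Merged: [5, 9, 9, 12]
Compare 19 vs 12: take 12 from right. Merged: [5, 9, 9, 12, 12]
Compare 19 vs 14: take 14 from right. Merged: [5, 9, 9, 12, 12, 14]
Compare 19 vs 21: take 19 from left. Merged: [5, 9, 9, 12, 12, 14, 19]
Compare 35 vs 21: take 21 from right. Merged: [5, 9, 9, 12, 12, 14, 19, 21]
Compare 35 vs 38: take 35 from left. Merged: [5, 9, 9, 12, 12, 14, 19, 21, 35]
Append remaining from right: [38, 40]. Merged: [5, 9, 9, 12, 12, 14, 19, 21, 35, 38, 40]

Final merged array: [5, 9, 9, 12, 12, 14, 19, 21, 35, 38, 40]
Total comparisons: 9

The merged array is [5, 9, 9, 12, 12, 14, 19, 21, 35, 38, 40], requiring 9 comparisons. The merge step runs in O(n) time where n is the total number of elements.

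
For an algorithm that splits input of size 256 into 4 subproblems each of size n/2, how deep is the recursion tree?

For divide and conquer with division factor 2:

Problem sizes at each level:
Level 0: 256
Level 1: 128
Level 2: 64
Level 3: 32
Level 4: 16
Level 5: 8
Level 6: 4
Level 7: 2
Level 8: 1

The root is level 0 and the size-1 base case is level 8 (the tree spans levels 0 through 8, i.e. 9 levels counting the root), so the depth is the number of divisions: log_2(256) = 8

The recursion tree depth is log_2(256) = 8. At each level, the problem size is divided by 2, so it takes 8 divisions to reduce to a base case of size 1. The algorithm makes 4 recursive calls at each level.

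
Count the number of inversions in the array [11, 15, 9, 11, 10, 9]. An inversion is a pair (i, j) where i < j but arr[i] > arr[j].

Finding inversions in [11, 15, 9, 11, 10, 9]:

(0, 2): arr[0]=11 > arr[2]=9
(0, 4): arr[0]=11 > arr[4]=10
(0, 5): arr[0]=11 > arr[5]=9
(1, 2): arr[1]=15 > arr[2]=9
(1, 3): arr[1]=15 > arr[3]=11
(1, 4): arr[1]=15 > arr[4]=10
(1, 5): arr[1]=15 > arr[5]=9
(3, 4): arr[3]=11 > arr[4]=10
(3, 5): arr[3]=11 > arr[5]=9
(4, 5): arr[4]=10 > arr[5]=9

Total inversions: 10

The array has 10 inversion(s): (0,2), (0,4), (0,5), (1,2), (1,3), (1,4), (1,5), (3,4), (3,5), (4,5). Each pair (i,j) satisfies i < j and arr[i] > arr[j].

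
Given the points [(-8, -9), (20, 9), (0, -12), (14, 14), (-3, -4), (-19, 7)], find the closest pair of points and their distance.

Computing all pairwise distances among 6 points:

d((-8, -9), (20, 9)) = 33.2866
d((-8, -9), (0, -12)) = 8.544
d((-8, -9), (14, 14)) = 31.8277
d((-8, -9), (-3, -4)) = 7.0711 <-- minimum
d((-8, -9), (-19, 7)) = 19.4165
d((20, 9), (0, -12)) = 29.0
d((20, 9), (14, 14)) = 7.8102
d((20, 9), (-3, -4)) = 26.4197
d((20, 9), (-19, 7)) = 39.0512
d((0, -12), (14, 14)) = 29.5296
d((0, -12), (-3, -4)) = 8.544
d((0, -12), (-19, 7)) = 26.8701
d((14, 14), (-3, -4)) = 24.7588
d((14, 14), (-19, 7)) = 33.7343
d((-3, -4), (-19, 7)) = 19.4165

Closest pair: (-8, -9) and (-3, -4) with distance 7.0711

The closest pair is (-8, -9) and (-3, -4) with Euclidean distance 7.0711. For 6 points, brute-force pairwise comparison is shown above. For large n, the divide-and-conquer algorithm (sort by x, recurse on halves, check the dividing strip) achieves O(n log n).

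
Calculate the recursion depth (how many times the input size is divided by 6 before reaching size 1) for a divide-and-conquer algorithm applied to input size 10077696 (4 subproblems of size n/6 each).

For divide and conquer with division factor 6:

Problem sizes at each level:
Level 0: 10077696
Level 1: 1679616
Level 2: 279936
Level 3: 46656
Level 4: 7776
Level 5: 1296
Level 6: 216
Level 7: 36
Level 8: 6
Level 9: 1

The root is level 0 and the size-1 base case is level 9 (the tree spans levels 0 through 9, i.e. 10 levels counting the root), so the depth is the number of divisions: log_6(10077696) = 9

The recursion tree depth is log_6(10077696) = 9. At each level, the problem size is divided by 6, so it takes 9 divisions to reduce to a base case of size 1. The algorithm makes 4 recursive calls at each level.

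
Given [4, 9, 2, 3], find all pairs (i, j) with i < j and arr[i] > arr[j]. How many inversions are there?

Finding inversions in [4, 9, 2, 3]:

(0, 2): arr[0]=4 > arr[2]=2
(0, 3): arr[0]=4 > arr[3]=3
(1, 2): arr[1]=9 > arr[2]=2
(1, 3): arr[1]=9 > arr[3]=3

Total inversions: 4

The array has 4 inversion(s): (0,2), (0,3), (1,2), (1,3). Each pair (i,j) satisfies i < j and arr[i] > arr[j].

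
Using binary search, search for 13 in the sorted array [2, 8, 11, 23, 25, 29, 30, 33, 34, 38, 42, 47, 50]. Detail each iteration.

Binary search for 13 in [2, 8, 11, 23, 25, 29, 30, 33, 34, 38, 42, 47, 50]:

lo=0, hi=12, mid=6, arr[mid]=30 -> 30 > 13, search left half
lo=0, hi=5, mid=2, arr[mid]=11 -> 11 < 13, search right half
lo=3, hi=5, mid=4, arr[mid]=25 -> 25 > 13, search left half
lo=3, hi=3, mid=3, arr[mid]=23 -> 23 > 13, search left half
lo=3 > hi=2, target 13 not found

Binary search determines that 13 is not in the array after 4 comparisons. The search space was exhausted without finding the target.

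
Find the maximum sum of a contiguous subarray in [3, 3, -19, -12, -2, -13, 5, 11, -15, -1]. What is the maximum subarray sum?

Using Kadane's algorithm on [3, 3, -19, -12, -2, -13, 5, 11, -15, -1]:

Scanning through the array:
Position 1 (value 3): max_ending_here = 6, max_so_far = 6
Position 2 (value -19): max_ending_here = -13, max_so_far = 6
Position 3 (value -12): max_ending_here = -12, max_so_far = 6
Position 4 (value -2): max_ending_here = -2, max_so_far = 6
Position 5 (value -13): max_ending_here = -13, max_so_far = 6
Position 6 (value 5): max_ending_here = 5, max_so_far = 6
Position 7 (value 11): max_ending_here = 16, max_so_far = 16
Position 8 (value -15): max_ending_here = 1, max_so_far = 16
Position 9 (value -1): max_ending_here = 0, max_so_far = 16

Maximum subarray: [5, 11]
Maximum sum: 16

The maximum subarray is [5, 11] with sum 16. This subarray runs from index 6 to index 7.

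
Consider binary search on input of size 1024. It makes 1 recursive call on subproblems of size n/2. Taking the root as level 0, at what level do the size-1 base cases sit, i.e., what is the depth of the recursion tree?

For divide and conquer with division factor 2:

Problem sizes at each level:
Level 0: 1024
Level 1: 512
Level 2: 256
Level 3: 128
Level 4: 64
Level 5: 32
Level 6: 16
Level 7: 8
Level 8: 4
Level 9: 2
Level 10: 1

The root is level 0 and the size-1 base case is level 10 (the tree spans levels 0 through 10, i.e. 11 levels counting the root), so the depth is the number of divisions: log_2(1024) = 10

The recursion tree depth is log_2(1024) = 10. At each level, the problem size is divided by 2, so it takes 10 divisions to reduce to a base case of size 1. The algorithm makes 1 recursive call at each level.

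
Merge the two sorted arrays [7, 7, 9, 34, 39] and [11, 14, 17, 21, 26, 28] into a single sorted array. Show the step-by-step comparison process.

Merging process:

Compare 7 vs 11: take 7 from left. Merged: [7]
Compare 7 vs 11: take 7 from left. Merged: [7, 7]
Compare 9 vs 11: take 9 from left. Merged: [7, 7, 9]
Compare 34 vs 11: take 11 from right. Merged: [7, 7, 9, 11]
Compare 34 vs 14: take 14 from right. Merged: [7, 7, 9, 11, 14]
Compare 34 vs 17: take 17 from right. Merged: [7, 7, 9, 11, 14, 17]
Compare 34 vs 21: take 21 from right. Merged: [7, 7, 9, 11, 14, 17, 21]
Compare 34 vs 26: take 26 from right. Merged: [7, 7, 9, 11, 14, 17, 21, 26]
Compare 34 vs 28: take 28 from right. Merged: [7, 7, 9, 11, 14, 17, 21, 26, 28]
Append remaining from left: [34, 39]. Merged: [7, 7, 9, 11, 14, 17, 21, 26, 28, 34, 39]

Final merged array: [7, 7, 9, 11, 14, 17, 21, 26, 28, 34, 39]
Total comparisons: 9

The merged array is [7, 7, 9, 11, 14, 17, 21, 26, 28, 34, 39], requiring 9 comparisons. The merge step runs in O(n) time where n is the total number of elements.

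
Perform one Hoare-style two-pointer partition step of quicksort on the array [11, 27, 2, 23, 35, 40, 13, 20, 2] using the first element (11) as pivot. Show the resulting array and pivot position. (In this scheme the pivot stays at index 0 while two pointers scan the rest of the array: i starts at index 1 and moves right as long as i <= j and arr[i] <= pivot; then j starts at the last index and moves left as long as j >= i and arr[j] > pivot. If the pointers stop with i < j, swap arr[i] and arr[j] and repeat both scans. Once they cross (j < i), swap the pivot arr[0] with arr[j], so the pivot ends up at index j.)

Hoare-style two-pointer partition with pivot = 11:

Initial array: [11, 27, 2, 23, 35, 40, 13, 20, 2]

Pointers start at i = 1, j = 8.
i stops at index 1 (arr[1]=27 > 11), j stops at index 8 (arr[8]=2 <= 11): swap arr[1] and arr[8], array becomes [11, 2, 2, 23, 35, 40, 13, 20, 27]
i ends at 3, j ends at 2: the pointers have crossed (j < i), so scanning stops.

Swap pivot arr[0] with arr[2] to place pivot at position 2: [2, 2, 11, 23, 35, 40, 13, 20, 27]
Pivot position: 2

After partitioning with pivot 11, the array becomes [2, 2, 11, 23, 35, 40, 13, 20, 27]. The pivot is placed at index 2. All elements to the left of the pivot are <= 11, and all elements to the right are > 11.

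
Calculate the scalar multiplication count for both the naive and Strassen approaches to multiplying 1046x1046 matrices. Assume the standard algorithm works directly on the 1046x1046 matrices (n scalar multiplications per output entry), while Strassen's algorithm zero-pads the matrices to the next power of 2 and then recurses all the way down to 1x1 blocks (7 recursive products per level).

Matrix multiplication for 1046x1046 matrices:

Strassen's algorithm requires power-of-2 dimensions. Pad 1046x1046 to 2048x2048 (next power of 2).

Standard algorithm: 1046^3 = 1144445336 multiplications
Strassen's algorithm: 7^(log2(2048)) = 7^11 = 1977326743 multiplications
Difference: 1144445336 - 1977326743 = -832881407 (Strassen uses MORE here due to padding overhead — for small or just-over-power-of-2 n, padding can outweigh the per-level savings)

Standard: 1144445336 multiplications (1046^3). Strassen: 1977326743 multiplications (7^11, after padding to 2048x2048). Strassen reduces 8 recursive multiplications to 7 at each level.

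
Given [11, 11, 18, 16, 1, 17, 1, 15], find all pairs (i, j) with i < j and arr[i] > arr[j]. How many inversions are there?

Finding inversions in [11, 11, 18, 16, 1, 17, 1, 15]:

(0, 4): arr[0]=11 > arr[4]=1
(0, 6): arr[0]=11 > arr[6]=1
(1, 4): arr[1]=11 > arr[4]=1
(1, 6): arr[1]=11 > arr[6]=1
(2, 3): arr[2]=18 > arr[3]=16
(2, 4): arr[2]=18 > arr[4]=1
(2, 5): arr[2]=18 > arr[5]=17
(2, 6): arr[2]=18 > arr[6]=1
(2, 7): arr[2]=18 > arr[7]=15
(3, 4): arr[3]=16 > arr[4]=1
(3, 6): arr[3]=16 > arr[6]=1
(3, 7): arr[3]=16 > arr[7]=15
(5, 6): arr[5]=17 > arr[6]=1
(5, 7): arr[5]=17 > arr[7]=15

Total inversions: 14

The array has 14 inversion(s): (0,4), (0,6), (1,4), (1,6), (2,3), (2,4), (2,5), (2,6), (2,7), (3,4), (3,6), (3,7), (5,6), (5,7). Each pair (i,j) satisfies i < j and arr[i] > arr[j].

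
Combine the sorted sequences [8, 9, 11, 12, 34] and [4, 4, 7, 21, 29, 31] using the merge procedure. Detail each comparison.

Merging process:

Compare 8 vs 4: take 4 from right. Merged: [4]
Compare 8 vs 4: take 4 from right. Merged: [4, 4]
Compare 8 vs 7: take 7 from right. Merged: [4, 4, 7]
Compare 8 vs 21: take 8 from left. Merged: [4, 4, 7, 8]
Compare 9 vs 21: take 9 from left. Merged: [4, 4, 7, 8, 9]
Compare 11 vs 21: take 11 from left. Merged: [4, 4, 7, 8, 9, 11]
Compare 12 vs 21: take 12 from left. Merged: [4, 4, 7, 8, 9, 11, 12]
Compare 34 vs 21: take 21 from right. Merged: [4, 4, 7, 8, 9, 11, 12, 21]
Compare 34 vs 29: take 29 from right. Merged: [4, 4, 7, 8, 9, 11, 12, 21, 29]
Compare 34 vs 31: take 31 from right. Merged: [4, 4, 7, 8, 9, 11, 12, 21, 29, 31]
Append remaining from left: [34]. Merged: [4, 4, 7, 8, 9, 11, 12, 21, 29, 31, 34]

Final merged array: [4, 4, 7, 8, 9, 11, 12, 21, 29, 31, 34]
Total comparisons: 10

The merged array is [4, 4, 7, 8, 9, 11, 12, 21, 29, 31, 34], requiring 10 comparisons. The merge step runs in O(n) time where n is the total number of elements.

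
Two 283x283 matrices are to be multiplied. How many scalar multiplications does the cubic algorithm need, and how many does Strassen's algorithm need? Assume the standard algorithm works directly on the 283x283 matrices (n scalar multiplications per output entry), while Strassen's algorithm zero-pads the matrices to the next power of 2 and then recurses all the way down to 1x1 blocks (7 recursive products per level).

Matrix multiplication for 283x283 matrices:

Strassen's algorithm requires power-of-2 dimensions. Pad 283x283 to 512x512 (next power of 2).

Standard algorithm: 283^3 = 22665187 multiplications
Strassen's algorithm: 7^(log2(512)) = 7^9 = 40353607 multiplications
Difference: 22665187 - 40353607 = -17688420 (Strassen uses MORE here due to padding overhead — for small or just-over-power-of-2 n, padding can outweigh the per-level savings)

Standard: 22665187 multiplications (283^3). Strassen: 40353607 multiplications (7^9, after padding to 512x512). Strassen reduces 8 recursive multiplications to 7 at each level.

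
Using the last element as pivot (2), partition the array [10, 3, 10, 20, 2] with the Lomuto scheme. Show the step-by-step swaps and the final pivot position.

Lomuto partition with pivot = 2:

Initial array: [10, 3, 10, 20, 2]

arr[0]=10 > 2: no swap
arr[1]=3 > 2: no swap
arr[2]=10 > 2: no swap
arr[3]=20 > 2: no swap

Place pivot at position 0: [2, 3, 10, 20, 10]
Pivot position: 0

After partitioning with pivot 2, the array becomes [2, 3, 10, 20, 10]. The pivot is placed at index 0. All elements to the left of the pivot are <= 2, and all elements to the right are > 2.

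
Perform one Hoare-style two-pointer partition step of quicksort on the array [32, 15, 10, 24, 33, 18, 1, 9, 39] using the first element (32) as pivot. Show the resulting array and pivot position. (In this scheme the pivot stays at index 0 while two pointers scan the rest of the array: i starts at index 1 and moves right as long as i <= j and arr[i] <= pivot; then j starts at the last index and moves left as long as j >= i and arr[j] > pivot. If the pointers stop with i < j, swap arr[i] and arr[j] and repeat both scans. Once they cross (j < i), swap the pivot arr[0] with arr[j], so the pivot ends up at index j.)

Hoare-style two-pointer partition with pivot = 32:

Initial array: [32, 15, 10, 24, 33, 18, 1, 9, 39]

Pointers start at i = 1, j = 8.
i stops at index 4 (arr[4]=33 > 32), j stops at index 7 (arr[7]=9 <= 32): swap arr[4] and arr[7], array becomes [32, 15, 10, 24, 9, 18, 1, 33, 39]
i ends at 7, j ends at 6: the pointers have crossed (j < i), so scanning stops.

Swap pivot arr[0] with arr[6] to place pivot at position 6: [1, 15, 10, 24, 9, 18, 32, 33, 39]
Pivot position: 6

After partitioning with pivot 32, the array becomes [1, 15, 10, 24, 9, 18, 32, 33, 39]. The pivot is placed at index 6. All elements to the left of the pivot are <= 32, and all elements to the right are > 32.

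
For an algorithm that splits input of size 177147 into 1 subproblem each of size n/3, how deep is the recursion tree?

For divide and conquer with division factor 3:

Problem sizes at each level:
Level 0: 177147
Level 1: 59049
Level 2: 19683
Level 3: 6561
Level 4: 2187
Level 5: 729
Level 6: 243
Level 7: 81
Level 8: 27
Level 9: 9
Level 10: 3
Level 11: 1

The root is level 0 and the size-1 base case is level 11 (the tree spans levels 0 through 11, i.e. 12 levels counting the root), so the depth is the number of divisions: log_3(177147) = 11

The recursion tree depth is log_3(177147) = 11. At each level, the problem size is divided by 3, so it takes 11 divisions to reduce to a base case of size 1. The algorithm makes 1 recursive call at each level.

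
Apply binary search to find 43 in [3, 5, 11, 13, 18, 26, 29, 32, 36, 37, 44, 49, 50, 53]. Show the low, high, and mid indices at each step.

Binary search for 43 in [3, 5, 11, 13, 18, 26, 29, 32, 36, 37, 44, 49, 50, 53]:

lo=0, hi=13, mid=6, arr[mid]=29 -> 29 < 43, search right half
lo=7, hi=13, mid=10, arr[mid]=44 -> 44 > 43, search left half
lo=7, hi=9, mid=8, arr[mid]=36 -> 36 < 43, search right half
lo=9, hi=9, mid=9, arr[mid]=37 -> 37 < 43, search right half
lo=10 > hi=9, target 43 not found

Binary search determines that 43 is not in the array after 4 comparisons. The search space was exhausted without finding the target.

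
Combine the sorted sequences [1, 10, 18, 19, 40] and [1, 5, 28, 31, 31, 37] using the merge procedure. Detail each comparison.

Merging process:

Compare 1 vs 1: take 1 from left. Merged: [1]
Compare 10 vs 1: take 1 from right. Merged: [1, 1]
Compare 10 vs 5: take 5 from right. Merged: [1, 1, 5]
Compare 10 vs 28: take 10 from left. Merged: [1, 1, 5, 10]
Compare 18 vs 28: take 18 from left. Merged: [1, 1, 5, 10, 18]
Compare 19 vs 28: take 19 from left. Merged: [1, 1, 5, 10, 18, 19]
Compare 40 vs 28: take 28 from right. Merged: [1, 1, 5, 10, 18, 19, 28]
Compare 40 vs 31: take 31 from right. Merged: [1, 1, 5, 10, 18, 19, 28, 31]
Compare 40 vs 31: take 31 from right. Merged: [1, 1, 5, 10, 18, 19, 28, 31, 31]
Compare 40 vs 37: take 37 from right. Merged: [1, 1, 5, 10, 18, 19, 28, 31, 31, 37]
Append remaining from left: [40]. Merged: [1, 1, 5, 10, 18, 19, 28, 31, 31, 37, 40]

Final merged array: [1, 1, 5, 10, 18, 19, 28, 31, 31, 37, 40]
Total comparisons: 10

The merged array is [1, 1, 5, 10, 18, 19, 28, 31, 31, 37, 40], requiring 10 comparisons. The merge step runs in O(n) time where n is the total number of elements.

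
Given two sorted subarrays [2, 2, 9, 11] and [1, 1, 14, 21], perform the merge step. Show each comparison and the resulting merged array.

Merging process:

Compare 2 vs 1: take 1 from right. Merged: [1]
Compare 2 vs 1: take 1 from right. Merged: [1, 1]
Compare 2 vs 14: take 2 from left. Merged: [1, 1, 2]
Compare 2 vs 14: take 2 from left. Merged: [1, 1, 2, 2]
Compare 9 vs 14: take 9 from left. Merged: [1, 1, 2, 2, 9]
Compare 11 vs 14: take 11 from left. Merged: [1, 1, 2, 2, 9, 11]
Append remaining from right: [14, 21]. Merged: [1, 1, 2, 2, 9, 11, 14, 21]

Final merged array: [1, 1, 2, 2, 9, 11, 14, 21]
Total comparisons: 6

The merged array is [1, 1, 2, 2, 9, 11, 14, 21], requiring 6 comparisons. The merge step runs in O(n) time where n is the total number of elements.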